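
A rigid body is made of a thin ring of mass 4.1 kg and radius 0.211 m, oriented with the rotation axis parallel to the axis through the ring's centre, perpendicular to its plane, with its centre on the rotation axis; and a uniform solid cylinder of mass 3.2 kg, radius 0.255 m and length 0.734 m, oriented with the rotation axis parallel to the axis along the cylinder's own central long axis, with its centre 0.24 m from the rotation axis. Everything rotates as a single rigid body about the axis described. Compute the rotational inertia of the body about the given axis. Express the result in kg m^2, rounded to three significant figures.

0.471

Thin ring: I_cm = MR² = (4.1)(0.211)² = 0.18254 kg m^2; axis through the centre, so I = 0.18254 kg m^2.
Solid cylinder: I_cm = (1/2)MR² = (1/2)(3.2)(0.255)² = 0.10404 kg m^2; centre at d = 0.24 m, so the parallel axis theorem gives I = 0.10404 + (3.2)(0.24)² = 0.28836 kg m^2.
Total I = 0.18254 + 0.28836 = 0.4709 kg m^2.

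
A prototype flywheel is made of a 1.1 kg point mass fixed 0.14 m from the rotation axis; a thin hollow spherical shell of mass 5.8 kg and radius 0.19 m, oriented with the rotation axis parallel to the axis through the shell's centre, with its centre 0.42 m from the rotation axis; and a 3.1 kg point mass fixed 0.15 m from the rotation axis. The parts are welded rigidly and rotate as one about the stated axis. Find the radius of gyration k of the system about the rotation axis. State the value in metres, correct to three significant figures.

0.354

Point mass: I_cm = 0; centre at d = 0.14 m, so the parallel axis theorem gives I = 0 + (1.1)(0.14)² = 0.02156 kg m².
Spherical shell: I_cm = (2/3)MR² = (2/3)(5.8)(0.19)² = 0.13959 kg m²; centre at d = 0.42 m, so the parallel axis theorem gives I = 0.13959 + (5.8)(0.42)² = 1.1627 kg m².
Point mass: I_cm = 0; centre at d = 0.15 m, so the parallel axis theorem gives I = 0 + (3.1)(0.15)² = 0.06975 kg m².
Total I = 1.254 kg m²; total mass M = 10 kg.
k = √(I/M) = √(1.254/10) = 0.35412 m.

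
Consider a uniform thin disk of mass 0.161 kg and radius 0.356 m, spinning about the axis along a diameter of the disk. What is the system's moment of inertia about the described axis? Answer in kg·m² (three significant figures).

0.00510

I_cm = (1/4)MR² = (1/4)(0.161)(0.356)² = 0.0051011 kg·m²; axis through the centre, so I = 0.0051011 kg·m².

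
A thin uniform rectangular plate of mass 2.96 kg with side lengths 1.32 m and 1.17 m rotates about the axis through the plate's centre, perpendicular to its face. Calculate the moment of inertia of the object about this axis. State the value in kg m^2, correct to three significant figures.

I_cm = (1/12)M(a²+b²) = (1/12)(2.96)[(1.32)² + (1.17)²] = 0.76745 kg m^2; axis through the centre, so I = 0.76745 kg m^2.

0.767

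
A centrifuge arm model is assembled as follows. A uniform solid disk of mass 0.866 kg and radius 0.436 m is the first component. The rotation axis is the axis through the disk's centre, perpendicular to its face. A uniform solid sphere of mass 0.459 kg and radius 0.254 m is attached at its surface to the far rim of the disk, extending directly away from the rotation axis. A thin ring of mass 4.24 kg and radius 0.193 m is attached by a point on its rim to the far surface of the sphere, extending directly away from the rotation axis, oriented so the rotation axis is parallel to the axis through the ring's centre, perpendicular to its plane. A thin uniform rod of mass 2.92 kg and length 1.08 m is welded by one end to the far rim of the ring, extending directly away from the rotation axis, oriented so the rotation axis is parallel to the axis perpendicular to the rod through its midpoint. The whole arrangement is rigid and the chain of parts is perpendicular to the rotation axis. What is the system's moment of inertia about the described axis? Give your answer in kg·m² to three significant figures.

Solid disk: I_cm = (1/2)MR² = (1/2)(0.866)(0.436)² = 0.082312 kg·m²; axis through the centre, so I = 0.082312 kg·m².
Solid sphere: I_cm = (2/5)MR² = (2/5)(0.459)(0.254)² = 0.011845 kg·m²; centre at d = 0.436 + 0.254 = 0.69 m, so I = I_cm + Md² gives I = 0.011845 + (0.459)(0.69)² = 0.23038 kg·m².
Thin ring: I_cm = MR² = (4.24)(0.193)² = 0.15794 kg·m²; centre at d = 0.436 + 0.254 + 0.254 + 0.193 = 1.137 m, so I = I_cm + Md² gives I = 0.15794 + (4.24)(1.137)² = 5.6393 kg·m².
Thin rod: I_cm = (1/12)ML² = (1/12)(2.92)(1.08)² = 0.28382 kg·m²; centre at d = 0.436 + 0.254 + 0.254 + 0.193 + 0.193 + 0.54 = 1.87 m, so I = I_cm + Md² gives I = 0.28382 + (2.92)(1.87)² = 10.495 kg·m².
Total I = 0.082312 + 0.23038 + 5.6393 + 10.495 = 16.447 kg·m².

16.4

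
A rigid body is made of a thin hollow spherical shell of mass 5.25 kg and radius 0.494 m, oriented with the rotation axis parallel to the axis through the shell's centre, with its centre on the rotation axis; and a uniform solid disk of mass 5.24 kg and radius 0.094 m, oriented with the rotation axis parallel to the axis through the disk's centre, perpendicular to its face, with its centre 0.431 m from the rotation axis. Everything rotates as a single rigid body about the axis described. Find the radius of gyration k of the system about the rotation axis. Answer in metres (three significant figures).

0.420

Spherical shell: I_cm = (2/3)MR² = (2/3)(5.25)(0.494)² = 0.85413 kg·m²; axis through the centre, so I = 0.85413 kg·m².
Solid disk: I_cm = (1/2)MR² = (1/2)(5.24)(0.094)² = 0.02315 kg·m²; centre at d = 0.431 m, so the parallel axis theorem gives I = 0.02315 + (5.24)(0.431)² = 0.99654 kg·m².
Total I = 1.8507 kg·m²; total mass M = 10.49 kg.
k = √(I/M) = √(1.8507/10.49) = 0.42003 m.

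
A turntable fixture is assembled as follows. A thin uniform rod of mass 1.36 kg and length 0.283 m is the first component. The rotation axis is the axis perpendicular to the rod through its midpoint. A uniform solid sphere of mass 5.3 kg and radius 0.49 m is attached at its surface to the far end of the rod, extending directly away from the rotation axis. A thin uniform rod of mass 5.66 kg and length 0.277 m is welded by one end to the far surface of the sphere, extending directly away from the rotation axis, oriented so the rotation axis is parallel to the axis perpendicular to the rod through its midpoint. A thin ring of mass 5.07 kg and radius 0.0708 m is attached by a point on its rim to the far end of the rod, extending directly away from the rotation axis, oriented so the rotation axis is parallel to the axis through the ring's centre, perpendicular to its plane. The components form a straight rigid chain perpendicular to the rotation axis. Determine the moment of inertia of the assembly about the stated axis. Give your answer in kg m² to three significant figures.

Thin rod: I_cm = (1/12)ML² = (1/12)(1.36)(0.283)² = 0.0090768 kg m²; axis through the centre, so I = 0.0090768 kg m².
Solid sphere: I_cm = (2/5)MR² = (2/5)(5.3)(0.49)² = 0.50901 kg m²; centre at d = 0.1415 + 0.49 = 0.6315 m, so the parallel axis theorem gives I = 0.50901 + (5.3)(0.6315)² = 2.6226 kg m².
Thin rod: I_cm = (1/12)ML² = (1/12)(5.66)(0.277)² = 0.036191 kg m²; centre at d = 0.1415 + 0.49 + 0.49 + 0.1385 = 1.26 m, so the parallel axis theorem gives I = 0.036191 + (5.66)(1.26)² = 9.022 kg m².
Thin ring: I_cm = MR² = (5.07)(0.0708)² = 0.025414 kg m²; centre at d = 0.1415 + 0.49 + 0.49 + 0.1385 + 0.1385 + 0.0708 = 1.4693 m, so the parallel axis theorem gives I = 0.025414 + (5.07)(1.4693)² = 10.971 kg m².
Total I = 0.0090768 + 2.6226 + 9.022 + 10.971 = 22.624 kg m².

22.6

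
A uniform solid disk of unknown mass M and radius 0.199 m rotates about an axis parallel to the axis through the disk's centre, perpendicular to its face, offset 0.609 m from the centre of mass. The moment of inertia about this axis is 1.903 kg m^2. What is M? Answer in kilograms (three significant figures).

4.87

I = I_cm + Md² = (1/2)MR² + Md² = M·[0.5·(0.199)² + (0.609)²] = M·0.39068.
So M = 1.903 / 0.39068 = 4.871 kg.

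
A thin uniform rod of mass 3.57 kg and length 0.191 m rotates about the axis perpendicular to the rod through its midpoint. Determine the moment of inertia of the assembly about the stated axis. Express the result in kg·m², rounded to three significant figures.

I_cm = (1/12)ML² = (1/12)(3.57)(0.191)² = 0.010853 kg·m²; axis through the centre, so I = 0.010853 kg·m².

0.0109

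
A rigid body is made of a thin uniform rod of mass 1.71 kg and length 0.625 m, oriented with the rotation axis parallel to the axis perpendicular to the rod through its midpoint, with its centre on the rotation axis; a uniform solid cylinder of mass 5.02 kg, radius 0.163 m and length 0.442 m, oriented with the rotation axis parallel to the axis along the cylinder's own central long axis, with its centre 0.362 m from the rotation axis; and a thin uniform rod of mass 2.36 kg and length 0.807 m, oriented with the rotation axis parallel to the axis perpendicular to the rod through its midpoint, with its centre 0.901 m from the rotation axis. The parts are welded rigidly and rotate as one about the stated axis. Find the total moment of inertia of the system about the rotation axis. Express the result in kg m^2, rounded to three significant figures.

2.82

Thin rod: I_cm = (1/12)ML² = (1/12)(1.71)(0.625)² = 0.055664 kg m^2; axis through the centre, so I = 0.055664 kg m^2.
Solid cylinder: I_cm = (1/2)MR² = (1/2)(5.02)(0.163)² = 0.066688 kg m^2; centre at d = 0.362 m, so I = I_cm + Md² gives I = 0.066688 + (5.02)(0.362)² = 0.72453 kg m^2.
Thin rod: I_cm = (1/12)ML² = (1/12)(2.36)(0.807)² = 0.12808 kg m^2; centre at d = 0.901 m, so I = I_cm + Md² gives I = 0.12808 + (2.36)(0.901)² = 2.0439 kg m^2.
Total I = 0.055664 + 0.72453 + 2.0439 = 2.8241 kg m^2.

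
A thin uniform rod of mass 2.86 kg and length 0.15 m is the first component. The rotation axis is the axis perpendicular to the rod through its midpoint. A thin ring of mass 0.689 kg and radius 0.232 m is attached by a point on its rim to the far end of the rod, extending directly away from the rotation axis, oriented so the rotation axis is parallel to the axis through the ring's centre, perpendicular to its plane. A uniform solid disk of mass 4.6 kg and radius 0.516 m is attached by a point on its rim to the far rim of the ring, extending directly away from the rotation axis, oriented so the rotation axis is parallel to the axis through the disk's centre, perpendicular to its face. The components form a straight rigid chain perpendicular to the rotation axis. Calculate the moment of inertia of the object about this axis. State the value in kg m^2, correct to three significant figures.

5.84

Thin rod: I_cm = (1/12)ML² = (1/12)(2.86)(0.15)² = 0.0053625 kg m^2; axis through the centre, so I = 0.0053625 kg m^2.
Thin ring: I_cm = MR² = (0.689)(0.232)² = 0.037085 kg m^2; centre at d = 0.075 + 0.232 = 0.307 m, so the parallel axis theorem gives I = 0.037085 + (0.689)(0.307)² = 0.10202 kg m^2.
Solid disk: I_cm = (1/2)MR² = (1/2)(4.6)(0.516)² = 0.61239 kg m^2; centre at d = 0.075 + 0.232 + 0.232 + 0.516 = 1.055 m, so the parallel axis theorem gives I = 0.61239 + (4.6)(1.055)² = 5.7323 kg m^2.
Total I = 0.0053625 + 0.10202 + 5.7323 = 5.8397 kg m^2.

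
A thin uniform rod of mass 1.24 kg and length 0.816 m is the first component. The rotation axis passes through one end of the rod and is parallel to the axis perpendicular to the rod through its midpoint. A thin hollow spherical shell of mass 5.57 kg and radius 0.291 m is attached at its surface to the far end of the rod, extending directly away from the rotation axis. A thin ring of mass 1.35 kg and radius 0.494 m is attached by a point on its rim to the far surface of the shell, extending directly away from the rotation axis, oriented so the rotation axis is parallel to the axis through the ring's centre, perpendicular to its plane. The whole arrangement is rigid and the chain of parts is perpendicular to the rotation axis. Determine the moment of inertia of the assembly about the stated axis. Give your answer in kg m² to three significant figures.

Thin rod: I_cm = (1/12)ML² = (1/12)(1.24)(0.816)² = 0.068805 kg m²; centre at d = 0.408 m, so I = I_cm + Md² gives I = 0.068805 + (1.24)(0.408)² = 0.27522 kg m².
Spherical shell: I_cm = (2/3)MR² = (2/3)(5.57)(0.291)² = 0.31445 kg m²; centre at d = 0.408 + 0.408 + 0.291 = 1.107 m, so I = I_cm + Md² gives I = 0.31445 + (5.57)(1.107)² = 7.1402 kg m².
Thin ring: I_cm = MR² = (1.35)(0.494)² = 0.32945 kg m²; centre at d = 0.408 + 0.408 + 0.291 + 0.291 + 0.494 = 1.892 m, so I = I_cm + Md² gives I = 0.32945 + (1.35)(1.892)² = 5.162 kg m².
Total I = 0.27522 + 7.1402 + 5.162 = 12.577 kg m².

12.6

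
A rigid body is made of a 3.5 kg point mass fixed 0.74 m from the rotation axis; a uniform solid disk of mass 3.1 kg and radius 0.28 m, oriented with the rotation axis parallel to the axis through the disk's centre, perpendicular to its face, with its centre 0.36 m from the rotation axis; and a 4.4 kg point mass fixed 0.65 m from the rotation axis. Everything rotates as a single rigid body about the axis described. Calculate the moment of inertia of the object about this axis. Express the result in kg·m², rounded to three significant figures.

4.30

Point mass: I_cm = 0; centre at d = 0.74 m, so I = I_cm + Md² gives I = 0 + (3.5)(0.74)² = 1.9166 kg·m².
Solid disk: I_cm = (1/2)MR² = (1/2)(3.1)(0.28)² = 0.12152 kg·m²; centre at d = 0.36 m, so I = I_cm + Md² gives I = 0.12152 + (3.1)(0.36)² = 0.52328 kg·m².
Point mass: I_cm = 0; centre at d = 0.65 m, so I = I_cm + Md² gives I = 0 + (4.4)(0.65)² = 1.859 kg·m².
Total I = 1.9166 + 0.52328 + 1.859 = 4.2989 kg·m².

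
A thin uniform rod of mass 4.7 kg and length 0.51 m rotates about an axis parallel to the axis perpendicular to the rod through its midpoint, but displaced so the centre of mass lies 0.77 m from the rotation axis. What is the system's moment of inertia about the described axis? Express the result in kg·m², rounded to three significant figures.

2.89

I_cm = (1/12)ML² = (1/12)(4.7)(0.51)² = 0.10187 kg·m²; centre at d = 0.77 m, so the parallel axis theorem gives I = 0.10187 + (4.7)(0.77)² = 2.8885 kg·m².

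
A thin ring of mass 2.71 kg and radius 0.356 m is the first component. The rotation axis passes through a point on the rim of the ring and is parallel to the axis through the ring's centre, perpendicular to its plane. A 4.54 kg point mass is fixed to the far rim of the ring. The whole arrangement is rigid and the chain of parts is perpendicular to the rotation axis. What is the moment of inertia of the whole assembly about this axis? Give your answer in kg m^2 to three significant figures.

2.99

Thin ring: I_cm = MR² = (2.71)(0.356)² = 0.34345 kg m^2; centre at d = 0.356 m, so I = I_cm + Md² gives I = 0.34345 + (2.71)(0.356)² = 0.68691 kg m^2.
Point mass: I_cm = 0; centre at d = 0.356 + 0.356 = 0.712 m, so I = I_cm + Md² gives I = 0 + (4.54)(0.712)² = 2.3015 kg m^2.
Total I = 0.68691 + 2.3015 = 2.9884 kg m^2.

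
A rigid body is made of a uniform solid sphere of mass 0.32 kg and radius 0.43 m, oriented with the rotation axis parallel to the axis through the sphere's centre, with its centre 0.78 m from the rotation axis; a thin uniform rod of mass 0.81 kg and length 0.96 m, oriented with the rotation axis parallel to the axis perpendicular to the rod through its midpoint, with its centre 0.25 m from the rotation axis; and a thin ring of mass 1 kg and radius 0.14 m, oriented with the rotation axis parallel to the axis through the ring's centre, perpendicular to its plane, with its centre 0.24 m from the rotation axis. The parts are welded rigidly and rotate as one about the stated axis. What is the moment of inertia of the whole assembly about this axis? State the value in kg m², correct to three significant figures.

Solid sphere: I_cm = (2/5)MR² = (2/5)(0.32)(0.43)² = 0.023667 kg m²; centre at d = 0.78 m, so I = I_cm + Md² gives I = 0.023667 + (0.32)(0.78)² = 0.21836 kg m².
Thin rod: I_cm = (1/12)ML² = (1/12)(0.81)(0.96)² = 0.062208 kg m²; centre at d = 0.25 m, so I = I_cm + Md² gives I = 0.062208 + (0.81)(0.25)² = 0.11283 kg m².
Thin ring: I_cm = MR² = (1)(0.14)² = 0.0196 kg m²; centre at d = 0.24 m, so I = I_cm + Md² gives I = 0.0196 + (1)(0.24)² = 0.0772 kg m².
Total I = 0.21836 + 0.11283 + 0.0772 = 0.40839 kg m².

0.408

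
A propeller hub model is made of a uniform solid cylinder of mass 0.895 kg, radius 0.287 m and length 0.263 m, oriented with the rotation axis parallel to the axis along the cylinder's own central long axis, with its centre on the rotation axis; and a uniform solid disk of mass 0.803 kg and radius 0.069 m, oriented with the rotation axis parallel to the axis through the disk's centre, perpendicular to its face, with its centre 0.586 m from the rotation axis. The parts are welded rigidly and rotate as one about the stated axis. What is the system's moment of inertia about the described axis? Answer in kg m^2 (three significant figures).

Solid cylinder: I_cm = (1/2)MR² = (1/2)(0.895)(0.287)² = 0.03686 kg m^2; axis through the centre, so I = 0.03686 kg m^2.
Solid disk: I_cm = (1/2)MR² = (1/2)(0.803)(0.069)² = 0.0019115 kg m^2; centre at d = 0.586 m, so the parallel axis theorem gives I = 0.0019115 + (0.803)(0.586)² = 0.27766 kg m^2.
Total I = 0.03686 + 0.27766 = 0.31452 kg m^2.

0.315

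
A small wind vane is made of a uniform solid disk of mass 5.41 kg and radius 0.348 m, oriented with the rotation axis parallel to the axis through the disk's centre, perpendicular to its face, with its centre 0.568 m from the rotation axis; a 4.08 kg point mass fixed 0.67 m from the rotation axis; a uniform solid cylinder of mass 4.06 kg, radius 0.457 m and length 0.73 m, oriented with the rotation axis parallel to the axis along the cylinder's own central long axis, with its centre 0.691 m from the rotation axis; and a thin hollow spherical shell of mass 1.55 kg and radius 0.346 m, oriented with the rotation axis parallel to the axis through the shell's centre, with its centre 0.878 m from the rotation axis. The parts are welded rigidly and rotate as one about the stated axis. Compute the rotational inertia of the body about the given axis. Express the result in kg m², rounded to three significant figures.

Solid disk: I_cm = (1/2)MR² = (1/2)(5.41)(0.348)² = 0.32759 kg m²; centre at d = 0.568 m, so the parallel axis theorem gives I = 0.32759 + (5.41)(0.568)² = 2.073 kg m².
Point mass: I_cm = 0; centre at d = 0.67 m, so the parallel axis theorem gives I = 0 + (4.08)(0.67)² = 1.8315 kg m².
Solid cylinder: I_cm = (1/2)MR² = (1/2)(4.06)(0.457)² = 0.42396 kg m²; centre at d = 0.691 m, so the parallel axis theorem gives I = 0.42396 + (4.06)(0.691)² = 2.3625 kg m².
Spherical shell: I_cm = (2/3)MR² = (2/3)(1.55)(0.346)² = 0.12371 kg m²; centre at d = 0.878 m, so the parallel axis theorem gives I = 0.12371 + (1.55)(0.878)² = 1.3186 kg m².
Total I = 2.073 + 1.8315 + 2.3625 + 1.3186 = 7.5856 kg m².

7.59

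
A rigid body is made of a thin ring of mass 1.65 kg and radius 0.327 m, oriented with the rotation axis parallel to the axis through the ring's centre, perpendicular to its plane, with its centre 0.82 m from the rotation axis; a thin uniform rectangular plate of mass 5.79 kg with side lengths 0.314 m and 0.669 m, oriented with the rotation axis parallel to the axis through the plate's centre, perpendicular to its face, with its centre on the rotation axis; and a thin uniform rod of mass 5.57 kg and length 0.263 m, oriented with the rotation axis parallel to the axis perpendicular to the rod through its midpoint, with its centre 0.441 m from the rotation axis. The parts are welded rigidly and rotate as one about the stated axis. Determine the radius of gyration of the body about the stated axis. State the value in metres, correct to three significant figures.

0.453

Thin ring: I_cm = MR² = (1.65)(0.327)² = 0.17643 kg m^2; centre at d = 0.82 m, so the parallel axis theorem gives I = 0.17643 + (1.65)(0.82)² = 1.2859 kg m^2.
Rectangular plate: I_cm = (1/12)M(a²+b²) = (1/12)(5.79)[(0.314)² + (0.669)²] = 0.26352 kg m^2; axis through the centre, so I = 0.26352 kg m^2.
Thin rod: I_cm = (1/12)ML² = (1/12)(5.57)(0.263)² = 0.032106 kg m^2; centre at d = 0.441 m, so the parallel axis theorem gives I = 0.032106 + (5.57)(0.441)² = 1.1154 kg m^2.
Total I = 2.6648 kg m^2; total mass M = 13.01 kg.
k = √(I/M) = √(2.6648/13.01) = 0.45258 m.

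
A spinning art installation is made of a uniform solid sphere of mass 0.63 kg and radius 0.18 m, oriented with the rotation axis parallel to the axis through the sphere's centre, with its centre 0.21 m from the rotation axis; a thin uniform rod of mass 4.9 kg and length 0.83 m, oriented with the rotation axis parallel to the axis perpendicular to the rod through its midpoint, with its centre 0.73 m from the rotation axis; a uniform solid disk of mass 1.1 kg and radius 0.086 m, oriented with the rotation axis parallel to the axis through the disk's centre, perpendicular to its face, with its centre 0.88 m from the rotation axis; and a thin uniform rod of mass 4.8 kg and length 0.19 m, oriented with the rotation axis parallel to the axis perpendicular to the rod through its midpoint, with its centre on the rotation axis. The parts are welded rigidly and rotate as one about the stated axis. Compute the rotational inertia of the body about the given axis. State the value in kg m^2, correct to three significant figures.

3.80

Solid sphere: I_cm = (2/5)MR² = (2/5)(0.63)(0.18)² = 0.0081648 kg m^2; centre at d = 0.21 m, so I = I_cm + Md² gives I = 0.0081648 + (0.63)(0.21)² = 0.035948 kg m^2.
Thin rod: I_cm = (1/12)ML² = (1/12)(4.9)(0.83)² = 0.2813 kg m^2; centre at d = 0.73 m, so I = I_cm + Md² gives I = 0.2813 + (4.9)(0.73)² = 2.8925 kg m^2.
Solid disk: I_cm = (1/2)MR² = (1/2)(1.1)(0.086)² = 0.0040678 kg m^2; centre at d = 0.88 m, so I = I_cm + Md² gives I = 0.0040678 + (1.1)(0.88)² = 0.85591 kg m^2.
Thin rod: I_cm = (1/12)ML² = (1/12)(4.8)(0.19)² = 0.01444 kg m^2; axis through the centre, so I = 0.01444 kg m^2.
Total I = 0.035948 + 2.8925 + 0.85591 + 0.01444 = 3.7988 kg m^2.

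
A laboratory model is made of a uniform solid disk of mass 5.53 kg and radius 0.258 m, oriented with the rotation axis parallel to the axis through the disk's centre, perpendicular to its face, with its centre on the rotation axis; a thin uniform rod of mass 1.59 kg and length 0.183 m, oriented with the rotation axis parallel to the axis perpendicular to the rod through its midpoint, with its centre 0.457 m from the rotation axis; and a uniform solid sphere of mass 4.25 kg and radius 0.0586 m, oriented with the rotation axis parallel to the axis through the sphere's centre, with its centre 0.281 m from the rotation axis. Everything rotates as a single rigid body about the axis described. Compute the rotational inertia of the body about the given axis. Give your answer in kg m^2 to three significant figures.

0.862

Solid disk: I_cm = (1/2)MR² = (1/2)(5.53)(0.258)² = 0.18405 kg m^2; axis through the centre, so I = 0.18405 kg m^2.
Thin rod: I_cm = (1/12)ML² = (1/12)(1.59)(0.183)² = 0.0044373 kg m^2; centre at d = 0.457 m, so the parallel axis theorem gives I = 0.0044373 + (1.59)(0.457)² = 0.33651 kg m^2.
Solid sphere: I_cm = (2/5)MR² = (2/5)(4.25)(0.0586)² = 0.0058377 kg m^2; centre at d = 0.281 m, so the parallel axis theorem gives I = 0.0058377 + (4.25)(0.281)² = 0.34142 kg m^2.
Total I = 0.18405 + 0.33651 + 0.34142 = 0.86198 kg m^2.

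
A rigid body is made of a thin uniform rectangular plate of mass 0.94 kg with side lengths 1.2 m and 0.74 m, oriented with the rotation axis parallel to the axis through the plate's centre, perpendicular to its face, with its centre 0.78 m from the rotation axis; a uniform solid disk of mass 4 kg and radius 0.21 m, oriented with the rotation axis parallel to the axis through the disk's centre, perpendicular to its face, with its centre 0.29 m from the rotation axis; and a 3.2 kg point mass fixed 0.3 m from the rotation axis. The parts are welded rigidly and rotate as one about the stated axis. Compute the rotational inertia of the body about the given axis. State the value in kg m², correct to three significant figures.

1.44

Rectangular plate: I_cm = (1/12)M(a²+b²) = (1/12)(0.94)[(1.2)² + (0.74)²] = 0.1557 kg m²; centre at d = 0.78 m, so I = I_cm + Md² gives I = 0.1557 + (0.94)(0.78)² = 0.72759 kg m².
Solid disk: I_cm = (1/2)MR² = (1/2)(4)(0.21)² = 0.0882 kg m²; centre at d = 0.29 m, so I = I_cm + Md² gives I = 0.0882 + (4)(0.29)² = 0.4246 kg m².
Point mass: I_cm = 0; centre at d = 0.3 m, so I = I_cm + Md² gives I = 0 + (3.2)(0.3)² = 0.288 kg m².
Total I = 0.72759 + 0.4246 + 0.288 = 1.4402 kg m².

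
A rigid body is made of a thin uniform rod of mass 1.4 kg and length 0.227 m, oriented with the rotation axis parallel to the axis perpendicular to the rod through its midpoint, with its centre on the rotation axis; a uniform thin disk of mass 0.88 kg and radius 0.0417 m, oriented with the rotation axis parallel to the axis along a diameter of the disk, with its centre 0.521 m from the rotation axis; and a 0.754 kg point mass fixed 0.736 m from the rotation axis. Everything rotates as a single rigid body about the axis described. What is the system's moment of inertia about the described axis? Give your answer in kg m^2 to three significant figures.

Thin rod: I_cm = (1/12)ML² = (1/12)(1.4)(0.227)² = 0.0060117 kg m^2; axis through the centre, so I = 0.0060117 kg m^2.
Thin disk: I_cm = (1/4)MR² = (1/4)(0.88)(0.0417)² = 0.00038256 kg m^2; centre at d = 0.521 m, so I = I_cm + Md² gives I = 0.00038256 + (0.88)(0.521)² = 0.23925 kg m^2.
Point mass: I_cm = 0; centre at d = 0.736 m, so I = I_cm + Md² gives I = 0 + (0.754)(0.736)² = 0.40844 kg m^2.
Total I = 0.0060117 + 0.23925 + 0.40844 = 0.6537 kg m^2.

0.654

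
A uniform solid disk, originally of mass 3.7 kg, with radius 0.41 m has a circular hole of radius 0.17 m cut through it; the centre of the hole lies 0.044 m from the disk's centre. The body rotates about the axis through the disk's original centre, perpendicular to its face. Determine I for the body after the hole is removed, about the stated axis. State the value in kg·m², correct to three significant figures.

0.301

Unpierced body about its centre: I₀ = (1/2)MR² = (1/2)(3.7)(0.41)² = 0.31098 kg·m².
The removed disk has mass m = M·(r/R)² = (3.7)(0.17/0.41)² = 0.63611 kg (same uniform areal density).
Its moment of inertia about the rotation axis (parallel-axis theorem): I_hole = (1/2)mr² + md² = (1/2)(0.63611)(0.17)² + (0.63611)(0.044)² = 0.010423 kg·m².
Treating the hole as negative mass, I = I₀ − I_hole = 0.31098 − 0.010423 = 0.30056 kg·m².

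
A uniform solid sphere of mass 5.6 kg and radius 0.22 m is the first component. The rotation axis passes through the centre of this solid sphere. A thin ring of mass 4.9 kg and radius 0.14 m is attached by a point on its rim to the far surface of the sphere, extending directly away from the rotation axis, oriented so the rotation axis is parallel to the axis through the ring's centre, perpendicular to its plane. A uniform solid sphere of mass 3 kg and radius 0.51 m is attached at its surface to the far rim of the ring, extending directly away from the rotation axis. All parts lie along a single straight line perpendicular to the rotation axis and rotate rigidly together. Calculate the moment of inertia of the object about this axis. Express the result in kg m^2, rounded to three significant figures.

Solid sphere: I_cm = (2/5)MR² = (2/5)(5.6)(0.22)² = 0.10842 kg m^2; axis through the centre, so I = 0.10842 kg m^2.
Thin ring: I_cm = MR² = (4.9)(0.14)² = 0.09604 kg m^2; centre at d = 0.22 + 0.14 = 0.36 m, so I = I_cm + Md² gives I = 0.09604 + (4.9)(0.36)² = 0.73108 kg m^2.
Solid sphere: I_cm = (2/5)MR² = (2/5)(3)(0.51)² = 0.31212 kg m^2; centre at d = 0.22 + 0.14 + 0.14 + 0.51 = 1.01 m, so I = I_cm + Md² gives I = 0.31212 + (3)(1.01)² = 3.3724 kg m^2.
Total I = 0.10842 + 0.73108 + 3.3724 = 4.2119 kg m^2.

4.21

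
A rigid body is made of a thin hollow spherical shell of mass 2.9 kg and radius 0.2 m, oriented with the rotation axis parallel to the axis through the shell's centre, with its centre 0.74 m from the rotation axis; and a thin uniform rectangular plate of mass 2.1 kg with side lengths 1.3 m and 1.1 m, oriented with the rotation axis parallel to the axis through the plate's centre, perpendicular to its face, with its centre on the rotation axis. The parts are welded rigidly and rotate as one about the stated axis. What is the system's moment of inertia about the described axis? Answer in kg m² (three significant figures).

2.17

Spherical shell: I_cm = (2/3)MR² = (2/3)(2.9)(0.2)² = 0.077333 kg m²; centre at d = 0.74 m, so the parallel axis theorem gives I = 0.077333 + (2.9)(0.74)² = 1.6654 kg m².
Rectangular plate: I_cm = (1/12)M(a²+b²) = (1/12)(2.1)[(1.3)² + (1.1)²] = 0.5075 kg m²; axis through the centre, so I = 0.5075 kg m².
Total I = 1.6654 + 0.5075 = 2.1729 kg m².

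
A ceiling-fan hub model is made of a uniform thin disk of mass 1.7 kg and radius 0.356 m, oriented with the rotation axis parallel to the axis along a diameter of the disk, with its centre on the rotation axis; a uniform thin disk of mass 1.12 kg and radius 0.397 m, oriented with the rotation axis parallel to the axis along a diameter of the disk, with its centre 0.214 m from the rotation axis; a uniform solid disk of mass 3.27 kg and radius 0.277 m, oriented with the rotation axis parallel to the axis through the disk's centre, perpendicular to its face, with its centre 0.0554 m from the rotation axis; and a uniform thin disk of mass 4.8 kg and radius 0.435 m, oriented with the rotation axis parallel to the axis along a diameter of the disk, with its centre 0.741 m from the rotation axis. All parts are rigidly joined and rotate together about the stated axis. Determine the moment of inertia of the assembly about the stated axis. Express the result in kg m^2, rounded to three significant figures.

3.15

Thin disk: I_cm = (1/4)MR² = (1/4)(1.7)(0.356)² = 0.053863 kg m^2; axis through the centre, so I = 0.053863 kg m^2.
Thin disk: I_cm = (1/4)MR² = (1/4)(1.12)(0.397)² = 0.044131 kg m^2; centre at d = 0.214 m, so I = I_cm + Md² gives I = 0.044131 + (1.12)(0.214)² = 0.095422 kg m^2.
Solid disk: I_cm = (1/2)MR² = (1/2)(3.27)(0.277)² = 0.12545 kg m^2; centre at d = 0.0554 m, so I = I_cm + Md² gives I = 0.12545 + (3.27)(0.0554)² = 0.13549 kg m^2.
Thin disk: I_cm = (1/4)MR² = (1/4)(4.8)(0.435)² = 0.22707 kg m^2; centre at d = 0.741 m, so I = I_cm + Md² gives I = 0.22707 + (4.8)(0.741)² = 2.8627 kg m^2.
Total I = 0.053863 + 0.095422 + 0.13549 + 2.8627 = 3.1474 kg m^2.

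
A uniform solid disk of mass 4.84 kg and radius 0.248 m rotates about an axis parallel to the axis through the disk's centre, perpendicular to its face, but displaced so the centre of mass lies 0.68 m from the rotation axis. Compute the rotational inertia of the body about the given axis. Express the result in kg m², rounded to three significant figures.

2.39

I_cm = (1/2)MR² = (1/2)(4.84)(0.248)² = 0.14884 kg m²; centre at d = 0.68 m, so the parallel axis theorem gives I = 0.14884 + (4.84)(0.68)² = 2.3869 kg m².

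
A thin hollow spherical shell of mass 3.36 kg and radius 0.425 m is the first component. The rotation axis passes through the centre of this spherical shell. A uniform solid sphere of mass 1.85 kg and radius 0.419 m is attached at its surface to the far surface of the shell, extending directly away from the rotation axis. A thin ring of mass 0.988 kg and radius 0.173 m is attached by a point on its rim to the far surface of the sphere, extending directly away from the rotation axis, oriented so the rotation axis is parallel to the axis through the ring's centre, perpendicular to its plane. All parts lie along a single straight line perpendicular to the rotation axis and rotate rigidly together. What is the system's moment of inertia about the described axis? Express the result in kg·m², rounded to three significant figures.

3.92

Spherical shell: I_cm = (2/3)MR² = (2/3)(3.36)(0.425)² = 0.4046 kg·m²; axis through the centre, so I = 0.4046 kg·m².
Solid sphere: I_cm = (2/5)MR² = (2/5)(1.85)(0.419)² = 0.12992 kg·m²; centre at d = 0.425 + 0.419 = 0.844 m, so the parallel axis theorem gives I = 0.12992 + (1.85)(0.844)² = 1.4477 kg·m².
Thin ring: I_cm = MR² = (0.988)(0.173)² = 0.02957 kg·m²; centre at d = 0.425 + 0.419 + 0.419 + 0.173 = 1.436 m, so the parallel axis theorem gives I = 0.02957 + (0.988)(1.436)² = 2.0669 kg·m².
Total I = 0.4046 + 1.4477 + 2.0669 = 3.9193 kg·m².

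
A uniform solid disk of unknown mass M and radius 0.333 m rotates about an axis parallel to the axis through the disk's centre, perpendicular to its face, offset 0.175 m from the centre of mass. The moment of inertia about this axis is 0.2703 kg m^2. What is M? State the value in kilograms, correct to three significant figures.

3.14

I = I_cm + Md² = (1/2)MR² + Md² = M·[0.5·(0.333)² + (0.175)²] = M·0.08607.
So M = 0.2703 / 0.08607 = 3.1405 kg.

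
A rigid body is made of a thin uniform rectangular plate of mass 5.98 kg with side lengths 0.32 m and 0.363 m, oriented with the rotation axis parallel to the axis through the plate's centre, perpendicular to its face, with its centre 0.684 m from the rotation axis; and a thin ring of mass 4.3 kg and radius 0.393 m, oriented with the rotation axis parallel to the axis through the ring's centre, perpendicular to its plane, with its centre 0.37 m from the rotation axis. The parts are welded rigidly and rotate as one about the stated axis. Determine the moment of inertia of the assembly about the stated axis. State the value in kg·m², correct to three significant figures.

Rectangular plate: I_cm = (1/12)M(a²+b²) = (1/12)(5.98)[(0.32)² + (0.363)²] = 0.11669 kg·m²; centre at d = 0.684 m, so the parallel axis theorem gives I = 0.11669 + (5.98)(0.684)² = 2.9145 kg·m².
Thin ring: I_cm = MR² = (4.3)(0.393)² = 0.66413 kg·m²; centre at d = 0.37 m, so the parallel axis theorem gives I = 0.66413 + (4.3)(0.37)² = 1.2528 kg·m².
Total I = 2.9145 + 1.2528 = 4.1673 kg·m².

4.17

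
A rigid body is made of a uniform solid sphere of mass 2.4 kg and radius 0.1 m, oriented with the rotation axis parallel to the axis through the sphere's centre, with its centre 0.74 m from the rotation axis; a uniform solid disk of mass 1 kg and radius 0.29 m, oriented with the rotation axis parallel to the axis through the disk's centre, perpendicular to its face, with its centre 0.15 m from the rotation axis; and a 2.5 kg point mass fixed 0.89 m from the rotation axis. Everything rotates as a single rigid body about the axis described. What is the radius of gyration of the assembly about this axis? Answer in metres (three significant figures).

Solid sphere: I_cm = (2/5)MR² = (2/5)(2.4)(0.1)² = 0.0096 kg m²; centre at d = 0.74 m, so I = I_cm + Md² gives I = 0.0096 + (2.4)(0.74)² = 1.3238 kg m².
Solid disk: I_cm = (1/2)MR² = (1/2)(1)(0.29)² = 0.04205 kg m²; centre at d = 0.15 m, so I = I_cm + Md² gives I = 0.04205 + (1)(0.15)² = 0.06455 kg m².
Point mass: I_cm = 0; centre at d = 0.89 m, so I = I_cm + Md² gives I = 0 + (2.5)(0.89)² = 1.9803 kg m².
Total I = 3.3686 kg m²; total mass M = 5.9 kg.
k = √(I/M) = √(3.3686/5.9) = 0.75562 m.

0.756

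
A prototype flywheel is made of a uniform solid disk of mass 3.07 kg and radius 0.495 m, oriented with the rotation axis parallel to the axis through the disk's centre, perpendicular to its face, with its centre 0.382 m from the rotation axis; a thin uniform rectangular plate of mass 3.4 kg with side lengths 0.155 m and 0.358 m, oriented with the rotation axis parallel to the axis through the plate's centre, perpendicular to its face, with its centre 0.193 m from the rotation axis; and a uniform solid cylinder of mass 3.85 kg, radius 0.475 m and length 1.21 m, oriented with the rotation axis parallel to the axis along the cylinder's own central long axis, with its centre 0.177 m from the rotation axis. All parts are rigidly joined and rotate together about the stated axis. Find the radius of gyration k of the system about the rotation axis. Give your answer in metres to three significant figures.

Solid disk: I_cm = (1/2)MR² = (1/2)(3.07)(0.495)² = 0.37611 kg m²; centre at d = 0.382 m, so I = I_cm + Md² gives I = 0.37611 + (3.07)(0.382)² = 0.8241 kg m².
Rectangular plate: I_cm = (1/12)M(a²+b²) = (1/12)(3.4)[(0.155)² + (0.358)²] = 0.04312 kg m²; centre at d = 0.193 m, so I = I_cm + Md² gives I = 0.04312 + (3.4)(0.193)² = 0.16977 kg m².
Solid cylinder: I_cm = (1/2)MR² = (1/2)(3.85)(0.475)² = 0.43433 kg m²; centre at d = 0.177 m, so I = I_cm + Md² gives I = 0.43433 + (3.85)(0.177)² = 0.55494 kg m².
Total I = 1.5488 kg m²; total mass M = 10.32 kg.
k = √(I/M) = √(1.5488/10.32) = 0.3874 m.

0.387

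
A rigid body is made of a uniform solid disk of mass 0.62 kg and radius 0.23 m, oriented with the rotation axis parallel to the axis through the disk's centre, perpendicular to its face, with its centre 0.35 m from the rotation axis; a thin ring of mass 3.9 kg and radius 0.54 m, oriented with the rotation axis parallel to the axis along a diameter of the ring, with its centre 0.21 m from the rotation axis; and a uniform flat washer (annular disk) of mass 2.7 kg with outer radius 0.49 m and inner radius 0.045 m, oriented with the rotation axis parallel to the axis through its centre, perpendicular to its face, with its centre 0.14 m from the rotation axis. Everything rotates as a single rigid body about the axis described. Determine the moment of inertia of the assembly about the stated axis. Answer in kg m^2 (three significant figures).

1.21

Solid disk: I_cm = (1/2)MR² = (1/2)(0.62)(0.23)² = 0.016399 kg m^2; centre at d = 0.35 m, so I = I_cm + Md² gives I = 0.016399 + (0.62)(0.35)² = 0.092349 kg m^2.
Thin ring: I_cm = (1/2)MR² = (1/2)(3.9)(0.54)² = 0.56862 kg m^2; centre at d = 0.21 m, so I = I_cm + Md² gives I = 0.56862 + (3.9)(0.21)² = 0.74061 kg m^2.
Annular disk: I_cm = (1/2)M(R²+r²) = (1/2)(2.7)[(0.49)² + (0.045)²] = 0.32687 kg m^2; centre at d = 0.14 m, so I = I_cm + Md² gives I = 0.32687 + (2.7)(0.14)² = 0.37979 kg m^2.
Total I = 0.092349 + 0.74061 + 0.37979 = 1.2127 kg m^2.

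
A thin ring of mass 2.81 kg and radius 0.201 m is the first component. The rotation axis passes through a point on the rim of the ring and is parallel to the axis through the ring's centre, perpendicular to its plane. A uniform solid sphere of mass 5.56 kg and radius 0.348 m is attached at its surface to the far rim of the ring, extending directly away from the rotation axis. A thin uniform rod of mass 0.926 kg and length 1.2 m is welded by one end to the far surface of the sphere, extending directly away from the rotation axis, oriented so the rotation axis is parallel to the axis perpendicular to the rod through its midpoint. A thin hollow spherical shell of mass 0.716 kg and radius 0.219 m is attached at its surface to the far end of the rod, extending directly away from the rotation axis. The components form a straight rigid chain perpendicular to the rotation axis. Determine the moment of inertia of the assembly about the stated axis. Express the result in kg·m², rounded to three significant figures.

11.0

Thin ring: I_cm = MR² = (2.81)(0.201)² = 0.11353 kg·m²; centre at d = 0.201 m, so the parallel axis theorem gives I = 0.11353 + (2.81)(0.201)² = 0.22705 kg·m².
Solid sphere: I_cm = (2/5)MR² = (2/5)(5.56)(0.348)² = 0.26934 kg·m²; centre at d = 0.201 + 0.201 + 0.348 = 0.75 m, so the parallel axis theorem gives I = 0.26934 + (5.56)(0.75)² = 3.3968 kg·m².
Thin rod: I_cm = (1/12)ML² = (1/12)(0.926)(1.2)² = 0.11112 kg·m²; centre at d = 0.201 + 0.201 + 0.348 + 0.348 + 0.6 = 1.698 m, so the parallel axis theorem gives I = 0.11112 + (0.926)(1.698)² = 2.781 kg·m².
Spherical shell: I_cm = (2/3)MR² = (2/3)(0.716)(0.219)² = 0.022893 kg·m²; centre at d = 0.201 + 0.201 + 0.348 + 0.348 + 0.6 + 0.6 + 0.219 = 2.517 m, so the parallel axis theorem gives I = 0.022893 + (0.716)(2.517)² = 4.559 kg·m².
Total I = 0.22705 + 3.3968 + 2.781 + 4.559 = 10.964 kg·m².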